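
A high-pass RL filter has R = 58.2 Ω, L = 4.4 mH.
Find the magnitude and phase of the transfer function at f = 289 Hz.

Step 1 — Angular frequency: ω = 2π·289 = 1816 rad/s.
Step 2 — Transfer function: H(jω) = jωL/(R + jωL).
Step 3 — Numerator jωL = j·7.99; denominator R + jωL = 58.2 + j7.99.
Step 4 — H = 0.0185 + j0.1347.
Step 5 — Magnitude: |H| = 0.136 (-17.3 dB); phase: φ = 82.2°.

|H| = 0.136 (-17.3 dB), φ = 82.2°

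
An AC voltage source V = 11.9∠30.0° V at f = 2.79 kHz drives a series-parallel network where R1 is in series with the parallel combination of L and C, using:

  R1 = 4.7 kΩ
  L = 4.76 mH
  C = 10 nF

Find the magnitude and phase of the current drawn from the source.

Step 1 — Angular frequency: ω = 2π·f = 2π·2790 = 1.753e+04 rad/s.
Step 2 — Component impedances:
  R1: Z = R = 4700 Ω
  L: Z = jωL = j·1.753e+04·0.00476 = 0 + j83.44 Ω
  C: Z = 1/(jωC) = -j/(ω·C) = 0 - j5704 Ω
Step 3 — Parallel branch: L || C = 1/(1/L + 1/C) = 0 + j84.68 Ω.
Step 4 — Series with R1: Z_total = R1 + (L || C) = 4700 + j84.68 Ω = 4701∠1.0° Ω.
Step 5 — Source phasor: V = 11.9∠30.0° V = 10.31 + j5.95 V.
Step 6 — Ohm's law: I = V / Z_total = (10.31 + j5.95) / (4700 + j84.68) = 0.002215 + j0.001226 A.
Step 7 — Convert to polar: |I| = 0.002532 A, ∠I = 29.0°.

I = 0.002532∠29.0° A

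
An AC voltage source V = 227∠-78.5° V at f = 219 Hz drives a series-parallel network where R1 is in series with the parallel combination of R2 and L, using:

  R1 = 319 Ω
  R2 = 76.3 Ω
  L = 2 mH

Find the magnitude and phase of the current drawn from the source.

Step 1 — Angular frequency: ω = 2π·f = 2π·219 = 1376 rad/s.
Step 2 — Component impedances:
  R1: Z = R = 319 Ω
  R2: Z = R = 76.3 Ω
  L: Z = jωL = j·1376·0.002 = 0 + j2.752 Ω
Step 3 — Parallel branch: R2 || L = 1/(1/R2 + 1/L) = 0.09913 + j2.748 Ω.
Step 4 — Series with R1: Z_total = R1 + (R2 || L) = 319.1 + j2.748 Ω = 319.1∠0.5° Ω.
Step 5 — Source phasor: V = 227∠-78.5° V = 45.26 - j222.4 V.
Step 6 — Ohm's law: I = V / Z_total = (45.26 - j222.4) / (319.1 + j2.748) = 0.1358 - j0.6983 A.
Step 7 — Convert to polar: |I| = 0.7114 A, ∠I = -79.0°.

I = 0.7114∠-79.0° A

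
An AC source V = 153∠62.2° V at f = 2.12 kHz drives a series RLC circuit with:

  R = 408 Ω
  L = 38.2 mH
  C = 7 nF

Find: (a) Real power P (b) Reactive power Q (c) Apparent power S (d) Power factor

Step 1 — Angular frequency: ω = 2π·f = 2π·2120 = 1.332e+04 rad/s.
Step 2 — Component impedances:
  R: Z = R = 408 Ω
  L: Z = jωL = j·1.332e+04·0.0382 = 0 + j508.8 Ω
  C: Z = 1/(jωC) = -j/(ω·C) = 0 - j1.072e+04 Ω
Step 3 — Series combination: Z_total = R + L + C = 408 - j1.022e+04 Ω = 1.022e+04∠-87.7° Ω.
Step 4 — Source phasor: V = 153∠62.2° V = 71.36 + j135.3 V.
Step 5 — Current: I = V / Z = -0.01295 + j0.007502 A = 0.01496∠149.9° A.
Step 6 — Complex power: S = V·I* = 0.09137 - j2.288 VA.
Step 7 — Real power: P = Re(S) = 0.09137 W.
Step 8 — Reactive power: Q = Im(S) = -2.288 VAR.
Step 9 — Apparent power: |S| = 2.29 VA.
Step 10 — Power factor: PF = P/|S| = 0.03991 (leading).

(a) P = 0.09137 W  (b) Q = -2.288 VAR  (c) S = 2.29 VA  (d) PF = 0.03991 (leading)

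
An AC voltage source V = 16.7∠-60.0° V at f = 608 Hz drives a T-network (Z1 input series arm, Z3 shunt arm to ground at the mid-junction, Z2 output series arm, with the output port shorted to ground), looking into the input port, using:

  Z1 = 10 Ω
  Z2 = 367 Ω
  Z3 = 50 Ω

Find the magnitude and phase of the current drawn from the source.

Step 1 — Angular frequency: ω = 2π·f = 2π·608 = 3820 rad/s.
Step 2 — Component impedances:
  Z1: Z = R = 10 Ω
  Z2: Z = R = 367 Ω
  Z3: Z = R = 50 Ω
Step 3 — With the output port shorted to ground, the output series arm Z2 runs from the junction to ground; the shunt arm Z3 also runs from the junction to ground. They appear in parallel: Z3 || Z2 = 44 Ω.
Step 4 — Series with input arm Z1: Z_in = Z1 + (Z3 || Z2) = 54 Ω = 54∠0.0° Ω.
Step 5 — Source phasor: V = 16.7∠-60.0° V = 8.35 - j14.46 V.
Step 6 — Ohm's law: I = V / Z_total = (8.35 - j14.46) / (54) = 0.1546 - j0.2678 A.
Step 7 — Convert to polar: |I| = 0.3092 A, ∠I = -60.0°.

I = 0.3092∠-60.0° A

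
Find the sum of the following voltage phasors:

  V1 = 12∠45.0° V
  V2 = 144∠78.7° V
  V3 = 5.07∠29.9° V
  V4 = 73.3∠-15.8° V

Step 1 — Convert each phasor to rectangular form:
  V1 = 12·(cos(45.0°) + j·sin(45.0°)) = 8.485 + j8.485 V
  V2 = 144·(cos(78.7°) + j·sin(78.7°)) = 28.22 + j141.2 V
  V3 = 5.07·(cos(29.9°) + j·sin(29.9°)) = 4.395 + j2.527 V
  V4 = 73.3·(cos(-15.8°) + j·sin(-15.8°)) = 70.53 - j19.96 V
Step 2 — Sum components: V_total = 111.6 + j132.3 V.
Step 3 — Convert to polar: |V_total| = 173.1 V, ∠V_total = 49.8°.

V_total = 173.1∠49.8° V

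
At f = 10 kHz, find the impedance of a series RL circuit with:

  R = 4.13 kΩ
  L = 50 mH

Step 1 — Angular frequency: ω = 2π·f = 2π·1e+04 = 6.283e+04 rad/s.
Step 2 — Component impedances:
  R: Z = R = 4130 Ω
  L: Z = jωL = j·6.283e+04·0.05 = 0 + j3142 Ω
Step 3 — Series combination: Z_total = R + L = 4130 + j3142 Ω = 5189∠37.3° Ω.

Z = 4130 + j3142 Ω = 5189∠37.3° Ω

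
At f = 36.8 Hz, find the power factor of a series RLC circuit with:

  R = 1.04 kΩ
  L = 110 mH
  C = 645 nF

Step 1 — Angular frequency: ω = 2π·f = 2π·36.8 = 231.2 rad/s.
Step 2 — Component impedances:
  R: Z = R = 1040 Ω
  L: Z = jωL = j·231.2·0.11 = 0 + j25.43 Ω
  C: Z = 1/(jωC) = -j/(ω·C) = 0 - j6705 Ω
Step 3 — Series combination: Z_total = R + L + C = 1040 - j6680 Ω = 6760∠-81.2° Ω.
Step 4 — Power factor: PF = cos(φ) = Re(Z)/|Z| = 1040/6760 = 0.1538.
Step 5 — Type: Im(Z) = -6680 ⇒ leading (phase φ = -81.2°).

PF = 0.1538 (leading, φ = -81.2°)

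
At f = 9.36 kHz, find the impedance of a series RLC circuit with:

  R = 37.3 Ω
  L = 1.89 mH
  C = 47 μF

Step 1 — Angular frequency: ω = 2π·f = 2π·9360 = 5.881e+04 rad/s.
Step 2 — Component impedances:
  R: Z = R = 37.3 Ω
  L: Z = jωL = j·5.881e+04·0.00189 = 0 + j111.2 Ω
  C: Z = 1/(jωC) = -j/(ω·C) = 0 - j0.3618 Ω
Step 3 — Series combination: Z_total = R + L + C = 37.3 + j110.8 Ω = 116.9∠71.4° Ω.

Z = 37.3 + j110.8 Ω = 116.9∠71.4° Ω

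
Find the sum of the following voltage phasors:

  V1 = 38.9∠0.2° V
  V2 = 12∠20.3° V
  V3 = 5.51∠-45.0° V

Step 1 — Convert each phasor to rectangular form:
  V1 = 38.9·(cos(0.2°) + j·sin(0.2°)) = 38.9 + j0.1358 V
  V2 = 12·(cos(20.3°) + j·sin(20.3°)) = 11.25 + j4.163 V
  V3 = 5.51·(cos(-45.0°) + j·sin(-45.0°)) = 3.896 - j3.896 V
Step 2 — Sum components: V_total = 54.05 + j0.4029 V.
Step 3 — Convert to polar: |V_total| = 54.05 V, ∠V_total = 0.4°.

V_total = 54.05∠0.4° V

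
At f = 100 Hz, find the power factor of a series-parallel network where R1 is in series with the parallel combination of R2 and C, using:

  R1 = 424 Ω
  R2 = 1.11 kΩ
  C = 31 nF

Step 1 — Angular frequency: ω = 2π·f = 2π·100 = 628.3 rad/s.
Step 2 — Component impedances:
  R1: Z = R = 424 Ω
  R2: Z = R = 1110 Ω
  C: Z = 1/(jωC) = -j/(ω·C) = 0 - j5.134e+04 Ω
Step 3 — Parallel branch: R2 || C = 1/(1/R2 + 1/C) = 1109 - j23.99 Ω.
Step 4 — Series with R1: Z_total = R1 + (R2 || C) = 1533 - j23.99 Ω = 1534∠-0.9° Ω.
Step 5 — Power factor: PF = cos(φ) = Re(Z)/|Z| = 1533.5/1533.7 = 0.9999.
Step 6 — Type: Im(Z) = -23.99 ⇒ leading (phase φ = -0.9°).

PF = 0.9999 (leading, φ = -0.9°)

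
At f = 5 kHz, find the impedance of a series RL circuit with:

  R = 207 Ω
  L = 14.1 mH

Step 1 — Angular frequency: ω = 2π·f = 2π·5000 = 3.142e+04 rad/s.
Step 2 — Component impedances:
  R: Z = R = 207 Ω
  L: Z = jωL = j·3.142e+04·0.0141 = 0 + j443 Ω
Step 3 — Series combination: Z_total = R + L = 207 + j443 Ω = 488.9∠65.0° Ω.

Z = 207 + j443 Ω = 488.9∠65.0° Ω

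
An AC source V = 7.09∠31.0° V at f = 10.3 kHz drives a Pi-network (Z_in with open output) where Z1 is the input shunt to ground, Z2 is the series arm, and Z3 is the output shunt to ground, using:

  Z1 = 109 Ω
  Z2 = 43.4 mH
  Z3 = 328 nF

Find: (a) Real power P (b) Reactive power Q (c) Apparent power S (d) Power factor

Step 1 — Angular frequency: ω = 2π·f = 2π·1.03e+04 = 6.472e+04 rad/s.
Step 2 — Component impedances:
  Z1: Z = R = 109 Ω
  Z2: Z = jωL = j·6.472e+04·0.0434 = 0 + j2809 Ω
  Z3: Z = 1/(jωC) = -j/(ω·C) = 0 - j47.11 Ω
Step 3 — With open output, the series arm Z2 and the output shunt Z3 appear in series to ground: Z2 + Z3 = 0 + j2762 Ω.
Step 4 — Parallel with input shunt Z1: Z_in = Z1 || (Z2 + Z3) = 108.8 + j4.296 Ω = 108.9∠2.3° Ω.
Step 5 — Source phasor: V = 7.09∠31.0° V = 6.077 + j3.652 V.
Step 6 — Current: I = V / Z = 0.05708 + j0.0313 A = 0.0651∠28.7° A.
Step 7 — Complex power: S = V·I* = 0.4612 + j0.0182 VA.
Step 8 — Real power: P = Re(S) = 0.4612 W.
Step 9 — Reactive power: Q = Im(S) = 0.0182 VAR.
Step 10 — Apparent power: |S| = 0.4615 VA.
Step 11 — Power factor: PF = P/|S| = 0.9992 (lagging).

(a) P = 0.4612 W  (b) Q = 0.0182 VAR  (c) S = 0.4615 VA  (d) PF = 0.9992 (lagging)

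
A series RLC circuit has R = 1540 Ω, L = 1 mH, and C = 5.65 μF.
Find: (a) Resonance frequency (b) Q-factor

Step 1 — Resonance condition Im(Z)=0 gives ω₀ = 1/√(LC).
Step 2 — ω₀ = 1/√(0.001·5.65e-06) = 1.33e+04 rad/s.
Step 3 — f₀ = ω₀/(2π) = 2117 Hz.
Step 4 — Series Q: Q = ω₀L/R = 1.33e+04·0.001/1540 = 0.008639.

(a) f₀ = 2117 Hz  (b) Q = 0.008639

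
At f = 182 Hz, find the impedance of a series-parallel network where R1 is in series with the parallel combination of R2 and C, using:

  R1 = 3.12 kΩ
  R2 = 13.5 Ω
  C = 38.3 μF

Step 1 — Angular frequency: ω = 2π·f = 2π·182 = 1144 rad/s.
Step 2 — Component impedances:
  R1: Z = R = 3120 Ω
  R2: Z = R = 13.5 Ω
  C: Z = 1/(jωC) = -j/(ω·C) = 0 - j22.83 Ω
Step 3 — Parallel branch: R2 || C = 1/(1/R2 + 1/C) = 10 - j5.914 Ω.
Step 4 — Series with R1: Z_total = R1 + (R2 || C) = 3130 - j5.914 Ω = 3130∠-0.1° Ω.

Z = 3130 - j5.914 Ω = 3130∠-0.1° Ω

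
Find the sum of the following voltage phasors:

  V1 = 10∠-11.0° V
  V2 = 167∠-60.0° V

Step 1 — Convert each phasor to rectangular form:
  V1 = 10·(cos(-11.0°) + j·sin(-11.0°)) = 9.816 - j1.908 V
  V2 = 167·(cos(-60.0°) + j·sin(-60.0°)) = 83.5 - j144.6 V
Step 2 — Sum components: V_total = 93.32 - j146.5 V.
Step 3 — Convert to polar: |V_total| = 173.7 V, ∠V_total = -57.5°.

V_total = 173.7∠-57.5° V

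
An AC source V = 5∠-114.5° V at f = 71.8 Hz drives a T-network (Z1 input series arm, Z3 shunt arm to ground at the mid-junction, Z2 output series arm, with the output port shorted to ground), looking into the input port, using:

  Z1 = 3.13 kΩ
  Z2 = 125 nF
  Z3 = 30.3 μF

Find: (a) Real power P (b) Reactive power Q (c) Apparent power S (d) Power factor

Step 1 — Angular frequency: ω = 2π·f = 2π·71.8 = 451.1 rad/s.
Step 2 — Component impedances:
  Z1: Z = R = 3130 Ω
  Z2: Z = 1/(jωC) = -j/(ω·C) = 0 - j1.773e+04 Ω
  Z3: Z = 1/(jωC) = -j/(ω·C) = 0 - j73.16 Ω
Step 3 — With the output port shorted to ground, the output series arm Z2 runs from the junction to ground; the shunt arm Z3 also runs from the junction to ground. They appear in parallel: Z3 || Z2 = 0 - j72.86 Ω.
Step 4 — Series with input arm Z1: Z_in = Z1 + (Z3 || Z2) = 3130 - j72.86 Ω = 3131∠-1.3° Ω.
Step 5 — Source phasor: V = 5∠-114.5° V = -2.073 - j4.55 V.
Step 6 — Current: I = V / Z = -0.0006283 - j0.001468 A = 0.001597∠-113.2° A.
Step 7 — Complex power: S = V·I* = 0.007983 - j0.0001858 VA.
Step 8 — Real power: P = Re(S) = 0.007983 W.
Step 9 — Reactive power: Q = Im(S) = -0.0001858 VAR.
Step 10 — Apparent power: |S| = 0.007985 VA.
Step 11 — Power factor: PF = P/|S| = 0.9997 (leading).

(a) P = 0.007983 W  (b) Q = -0.0001858 VAR  (c) S = 0.007985 VA  (d) PF = 0.9997 (leading)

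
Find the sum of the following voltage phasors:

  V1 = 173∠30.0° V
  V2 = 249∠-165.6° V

Step 1 — Convert each phasor to rectangular form:
  V1 = 173·(cos(30.0°) + j·sin(30.0°)) = 149.8 + j86.5 V
  V2 = 249·(cos(-165.6°) + j·sin(-165.6°)) = -241.2 - j61.92 V
Step 2 — Sum components: V_total = -91.35 + j24.58 V.
Step 3 — Convert to polar: |V_total| = 94.6 V, ∠V_total = 164.9°.

V_total = 94.6∠164.9° V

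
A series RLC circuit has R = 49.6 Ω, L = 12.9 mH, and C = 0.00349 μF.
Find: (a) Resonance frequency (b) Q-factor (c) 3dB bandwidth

Step 1 — Resonance condition Im(Z)=0 gives ω₀ = 1/√(LC).
Step 2 — ω₀ = 1/√(0.0129·3.49e-09) = 1.49e+05 rad/s.
Step 3 — f₀ = ω₀/(2π) = 2.372e+04 Hz.
Step 4 — Series Q: Q = ω₀L/R = 1.49e+05·0.0129/49.6 = 38.76.
Step 5 — 3dB bandwidth: Δω = ω₀/Q = 3845 rad/s; BW = Δω/(2π) = 611.9 Hz.

(a) f₀ = 2.372e+04 Hz  (b) Q = 38.76  (c) BW = 611.9 Hz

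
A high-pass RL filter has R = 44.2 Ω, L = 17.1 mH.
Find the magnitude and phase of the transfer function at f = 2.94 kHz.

Step 1 — Angular frequency: ω = 2π·2940 = 1.847e+04 rad/s.
Step 2 — Transfer function: H(jω) = jωL/(R + jωL).
Step 3 — Numerator jωL = j·315.9; denominator R + jωL = 44.2 + j315.9.
Step 4 — H = 0.9808 + j0.1372.
Step 5 — Magnitude: |H| = 0.9904 (-0.1 dB); phase: φ = 8.0°.

|H| = 0.9904 (-0.1 dB), φ = 8.0°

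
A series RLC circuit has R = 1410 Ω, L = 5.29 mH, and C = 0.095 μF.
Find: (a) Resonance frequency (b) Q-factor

Step 1 — Resonance condition Im(Z)=0 gives ω₀ = 1/√(LC).
Step 2 — ω₀ = 1/√(0.00529·9.5e-08) = 4.461e+04 rad/s.
Step 3 — f₀ = ω₀/(2π) = 7100 Hz.
Step 4 — Series Q: Q = ω₀L/R = 4.461e+04·0.00529/1410 = 0.1674.

(a) f₀ = 7100 Hz  (b) Q = 0.1674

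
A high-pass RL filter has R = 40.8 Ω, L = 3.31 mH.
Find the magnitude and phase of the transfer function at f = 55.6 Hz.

Step 1 — Angular frequency: ω = 2π·55.6 = 349.3 rad/s.
Step 2 — Transfer function: H(jω) = jωL/(R + jωL).
Step 3 — Numerator jωL = j·1.156; denominator R + jωL = 40.8 + j1.156.
Step 4 — H = 0.0008026 + j0.02832.
Step 5 — Magnitude: |H| = 0.02833 (-31.0 dB); phase: φ = 88.4°.

|H| = 0.02833 (-31.0 dB), φ = 88.4°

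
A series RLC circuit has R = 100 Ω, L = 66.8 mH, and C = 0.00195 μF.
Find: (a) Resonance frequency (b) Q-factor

Step 1 — Resonance condition Im(Z)=0 gives ω₀ = 1/√(LC).
Step 2 — ω₀ = 1/√(0.0668·1.95e-09) = 8.762e+04 rad/s.
Step 3 — f₀ = ω₀/(2π) = 1.394e+04 Hz.
Step 4 — Series Q: Q = ω₀L/R = 8.762e+04·0.0668/100 = 58.53.

(a) f₀ = 1.394e+04 Hz  (b) Q = 58.53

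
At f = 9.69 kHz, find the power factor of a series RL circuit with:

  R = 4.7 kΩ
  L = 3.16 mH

Step 1 — Angular frequency: ω = 2π·f = 2π·9690 = 6.088e+04 rad/s.
Step 2 — Component impedances:
  R: Z = R = 4700 Ω
  L: Z = jωL = j·6.088e+04·0.00316 = 0 + j192.4 Ω
Step 3 — Series combination: Z_total = R + L = 4700 + j192.4 Ω = 4704∠2.3° Ω.
Step 4 — Power factor: PF = cos(φ) = Re(Z)/|Z| = 4700/4703.9 = 0.9992.
Step 5 — Type: Im(Z) = 192.4 ⇒ lagging (phase φ = 2.3°).

PF = 0.9992 (lagging, φ = 2.3°)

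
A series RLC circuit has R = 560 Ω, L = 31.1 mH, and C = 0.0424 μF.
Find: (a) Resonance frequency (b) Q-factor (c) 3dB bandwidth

Step 1 — Resonance: ω₀ = 1/√(LC) = 1/√(0.0311·4.24e-08) = 2.754e+04 rad/s.
Step 2 — f₀ = ω₀/(2π) = 4383 Hz.
Step 3 — Series Q: Q = ω₀L/R = 2.754e+04·0.0311/560 = 1.529.
Step 4 — Bandwidth: Δω = ω₀/Q = 1.801e+04 rad/s; BW = Δω/(2π) = 2866 Hz.

(a) f₀ = 4383 Hz  (b) Q = 1.529  (c) BW = 2866 Hz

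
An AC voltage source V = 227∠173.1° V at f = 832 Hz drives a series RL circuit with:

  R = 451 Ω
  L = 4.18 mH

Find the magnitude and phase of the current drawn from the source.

Step 1 — Angular frequency: ω = 2π·f = 2π·832 = 5228 rad/s.
Step 2 — Component impedances:
  R: Z = R = 451 Ω
  L: Z = jωL = j·5228·0.00418 = 0 + j21.85 Ω
Step 3 — Series combination: Z_total = R + L = 451 + j21.85 Ω = 451.5∠2.8° Ω.
Step 4 — Source phasor: V = 227∠173.1° V = -225.4 + j27.27 V.
Step 5 — Ohm's law: I = V / Z_total = (-225.4 + j27.27) / (451 + j21.85) = -0.4956 + j0.08448 A.
Step 6 — Convert to polar: |I| = 0.5027 A, ∠I = 170.3°.

I = 0.5027∠170.3° A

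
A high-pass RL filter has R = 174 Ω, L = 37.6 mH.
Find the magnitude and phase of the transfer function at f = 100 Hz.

Step 1 — Angular frequency: ω = 2π·100 = 628.3 rad/s.
Step 2 — Transfer function: H(jω) = jωL/(R + jωL).
Step 3 — Numerator jωL = j·23.62; denominator R + jωL = 174 + j23.62.
Step 4 — H = 0.0181 + j0.1333.
Step 5 — Magnitude: |H| = 0.1345 (-17.4 dB); phase: φ = 82.3°.

|H| = 0.1345 (-17.4 dB), φ = 82.3°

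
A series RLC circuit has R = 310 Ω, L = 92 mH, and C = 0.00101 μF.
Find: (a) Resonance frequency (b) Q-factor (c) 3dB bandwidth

Step 1 — Resonance: ω₀ = 1/√(LC) = 1/√(0.092·1.01e-09) = 1.037e+05 rad/s.
Step 2 — f₀ = ω₀/(2π) = 1.651e+04 Hz.
Step 3 — Series Q: Q = ω₀L/R = 1.037e+05·0.092/310 = 30.79.
Step 4 — Bandwidth: Δω = ω₀/Q = 3370 rad/s; BW = Δω/(2π) = 536.3 Hz.

(a) f₀ = 1.651e+04 Hz  (b) Q = 30.79  (c) BW = 536.3 Hz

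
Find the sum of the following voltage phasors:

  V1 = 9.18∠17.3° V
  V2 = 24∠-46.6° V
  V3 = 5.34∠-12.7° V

Step 1 — Convert each phasor to rectangular form:
  V1 = 9.18·(cos(17.3°) + j·sin(17.3°)) = 8.765 + j2.73 V
  V2 = 24·(cos(-46.6°) + j·sin(-46.6°)) = 16.49 - j17.44 V
  V3 = 5.34·(cos(-12.7°) + j·sin(-12.7°)) = 5.209 - j1.174 V
Step 2 — Sum components: V_total = 30.46 - j15.88 V.
Step 3 — Convert to polar: |V_total| = 34.36 V, ∠V_total = -27.5°.

V_total = 34.36∠-27.5° V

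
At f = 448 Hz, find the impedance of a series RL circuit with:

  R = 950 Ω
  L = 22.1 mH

Step 1 — Angular frequency: ω = 2π·f = 2π·448 = 2815 rad/s.
Step 2 — Component impedances:
  R: Z = R = 950 Ω
  L: Z = jωL = j·2815·0.0221 = 0 + j62.21 Ω
Step 3 — Series combination: Z_total = R + L = 950 + j62.21 Ω = 952∠3.7° Ω.

Z = 950 + j62.21 Ω = 952∠3.7° Ω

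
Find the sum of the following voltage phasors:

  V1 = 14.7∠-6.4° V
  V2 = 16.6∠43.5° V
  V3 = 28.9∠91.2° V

Step 1 — Convert each phasor to rectangular form:
  V1 = 14.7·(cos(-6.4°) + j·sin(-6.4°)) = 14.61 - j1.639 V
  V2 = 16.6·(cos(43.5°) + j·sin(43.5°)) = 12.04 + j11.43 V
  V3 = 28.9·(cos(91.2°) + j·sin(91.2°)) = -0.6052 + j28.89 V
Step 2 — Sum components: V_total = 26.04 + j38.68 V.
Step 3 — Convert to polar: |V_total| = 46.63 V, ∠V_total = 56.0°.

V_total = 46.63∠56.0° V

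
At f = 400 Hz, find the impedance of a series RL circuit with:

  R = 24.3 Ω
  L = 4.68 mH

Step 1 — Angular frequency: ω = 2π·f = 2π·400 = 2513 rad/s.
Step 2 — Component impedances:
  R: Z = R = 24.3 Ω
  L: Z = jωL = j·2513·0.00468 = 0 + j11.76 Ω
Step 3 — Series combination: Z_total = R + L = 24.3 + j11.76 Ω = 27∠25.8° Ω.

Z = 24.3 + j11.76 Ω = 27∠25.8° Ω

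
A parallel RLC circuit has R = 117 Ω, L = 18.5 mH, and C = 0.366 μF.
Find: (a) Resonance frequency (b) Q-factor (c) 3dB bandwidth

Step 1 — Resonance: ω₀ = 1/√(LC) = 1/√(0.0185·3.66e-07) = 1.215e+04 rad/s.
Step 2 — f₀ = ω₀/(2π) = 1934 Hz.
Step 3 — Parallel Q: Q = R/(ω₀L) = 117/(1.215e+04·0.0185) = 0.5204.
Step 4 — Bandwidth: Δω = ω₀/Q = 2.335e+04 rad/s; BW = Δω/(2π) = 3717 Hz.

(a) f₀ = 1934 Hz  (b) Q = 0.5204  (c) BW = 3717 Hz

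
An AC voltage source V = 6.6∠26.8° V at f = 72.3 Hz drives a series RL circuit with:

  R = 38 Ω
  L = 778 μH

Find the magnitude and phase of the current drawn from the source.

Step 1 — Angular frequency: ω = 2π·f = 2π·72.3 = 454.3 rad/s.
Step 2 — Component impedances:
  R: Z = R = 38 Ω
  L: Z = jωL = j·454.3·0.000778 = 0 + j0.3534 Ω
Step 3 — Series combination: Z_total = R + L = 38 + j0.3534 Ω = 38∠0.5° Ω.
Step 4 — Source phasor: V = 6.6∠26.8° V = 5.891 + j2.976 V.
Step 5 — Ohm's law: I = V / Z_total = (5.891 + j2.976) / (38 + j0.3534) = 0.1557 + j0.07686 A.
Step 6 — Convert to polar: |I| = 0.1737 A, ∠I = 26.3°.

I = 0.1737∠26.3° A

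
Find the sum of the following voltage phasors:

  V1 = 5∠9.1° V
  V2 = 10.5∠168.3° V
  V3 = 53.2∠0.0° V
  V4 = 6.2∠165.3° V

Step 1 — Convert each phasor to rectangular form:
  V1 = 5·(cos(9.1°) + j·sin(9.1°)) = 4.937 + j0.7908 V
  V2 = 10.5·(cos(168.3°) + j·sin(168.3°)) = -10.28 + j2.129 V
  V3 = 53.2·(cos(0.0°) + j·sin(0.0°)) = 53.2 V
  V4 = 6.2·(cos(165.3°) + j·sin(165.3°)) = -5.997 + j1.573 V
Step 2 — Sum components: V_total = 41.86 + j4.493 V.
Step 3 — Convert to polar: |V_total| = 42.1 V, ∠V_total = 6.1°.

V_total = 42.1∠6.1° V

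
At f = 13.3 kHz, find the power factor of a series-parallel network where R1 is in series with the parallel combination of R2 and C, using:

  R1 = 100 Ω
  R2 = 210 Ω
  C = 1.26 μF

Step 1 — Angular frequency: ω = 2π·f = 2π·1.33e+04 = 8.357e+04 rad/s.
Step 2 — Component impedances:
  R1: Z = R = 100 Ω
  R2: Z = R = 210 Ω
  C: Z = 1/(jωC) = -j/(ω·C) = 0 - j9.497 Ω
Step 3 — Parallel branch: R2 || C = 1/(1/R2 + 1/C) = 0.4286 - j9.478 Ω.
Step 4 — Series with R1: Z_total = R1 + (R2 || C) = 100.4 - j9.478 Ω = 100.9∠-5.4° Ω.
Step 5 — Power factor: PF = cos(φ) = Re(Z)/|Z| = 100.43/100.87 = 0.9956.
Step 6 — Type: Im(Z) = -9.478 ⇒ leading (phase φ = -5.4°).

PF = 0.9956 (leading, φ = -5.4°)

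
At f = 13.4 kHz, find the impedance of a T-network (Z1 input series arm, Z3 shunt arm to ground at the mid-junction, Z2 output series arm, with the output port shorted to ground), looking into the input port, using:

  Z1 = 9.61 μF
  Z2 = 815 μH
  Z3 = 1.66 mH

Step 1 — Angular frequency: ω = 2π·f = 2π·1.34e+04 = 8.419e+04 rad/s.
Step 2 — Component impedances:
  Z1: Z = 1/(jωC) = -j/(ω·C) = 0 - j1.236 Ω
  Z2: Z = jωL = j·8.419e+04·0.000815 = 0 + j68.62 Ω
  Z3: Z = jωL = j·8.419e+04·0.00166 = 0 + j139.8 Ω
Step 3 — With the output port shorted to ground, the output series arm Z2 runs from the junction to ground; the shunt arm Z3 also runs from the junction to ground. They appear in parallel: Z3 || Z2 = 0 + j46.02 Ω.
Step 4 — Series with input arm Z1: Z_in = Z1 + (Z3 || Z2) = 0 + j44.79 Ω = 44.79∠90.0° Ω.

Z = 0 + j44.79 Ω = 44.79∠90.0° Ω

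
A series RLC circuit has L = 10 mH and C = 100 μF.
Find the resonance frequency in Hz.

Step 1 — Resonance condition Im(Z)=0 gives ω₀ = 1/√(LC).
Step 2 — ω₀ = 1/√(0.01·0.0001) = 1000 rad/s.
Step 3 — f₀ = ω₀/(2π) = 159.2 Hz.

f₀ = 159.2 Hz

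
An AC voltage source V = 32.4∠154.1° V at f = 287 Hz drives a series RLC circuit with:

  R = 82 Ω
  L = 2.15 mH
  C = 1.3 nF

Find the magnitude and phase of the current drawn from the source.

Step 1 — Angular frequency: ω = 2π·f = 2π·287 = 1803 rad/s.
Step 2 — Component impedances:
  R: Z = R = 82 Ω
  L: Z = jωL = j·1803·0.00215 = 0 + j3.877 Ω
  C: Z = 1/(jωC) = -j/(ω·C) = 0 - j4.266e+05 Ω
Step 3 — Series combination: Z_total = R + L + C = 82 - j4.266e+05 Ω = 4.266e+05∠-90.0° Ω.
Step 4 — Source phasor: V = 32.4∠154.1° V = -29.15 + j14.15 V.
Step 5 — Ohm's law: I = V / Z_total = (-29.15 + j14.15) / (82 - j4.266e+05) = -3.319e-05 - j6.832e-05 A.
Step 6 — Convert to polar: |I| = 7.595e-05 A, ∠I = -115.9°.

I = 7.595e-05∠-115.9° A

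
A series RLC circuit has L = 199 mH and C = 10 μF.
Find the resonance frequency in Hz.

Step 1 — Resonance condition Im(Z)=0 gives ω₀ = 1/√(LC).
Step 2 — ω₀ = 1/√(0.199·1e-05) = 708.9 rad/s.
Step 3 — f₀ = ω₀/(2π) = 112.8 Hz.

f₀ = 112.8 Hz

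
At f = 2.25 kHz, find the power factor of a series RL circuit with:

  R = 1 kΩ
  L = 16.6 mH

Step 1 — Angular frequency: ω = 2π·f = 2π·2250 = 1.414e+04 rad/s.
Step 2 — Component impedances:
  R: Z = R = 1000 Ω
  L: Z = jωL = j·1.414e+04·0.0166 = 0 + j234.7 Ω
Step 3 — Series combination: Z_total = R + L = 1000 + j234.7 Ω = 1027∠13.2° Ω.
Step 4 — Power factor: PF = cos(φ) = Re(Z)/|Z| = 1000/1027.168 = 0.9736.
Step 5 — Type: Im(Z) = 234.7 ⇒ lagging (phase φ = 13.2°).

PF = 0.9736 (lagging, φ = 13.2°)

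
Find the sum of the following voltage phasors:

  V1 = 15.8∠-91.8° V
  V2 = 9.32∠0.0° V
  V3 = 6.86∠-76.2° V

Step 1 — Convert each phasor to rectangular form:
  V1 = 15.8·(cos(-91.8°) + j·sin(-91.8°)) = -0.4963 - j15.79 V
  V2 = 9.32·(cos(0.0°) + j·sin(0.0°)) = 9.32 V
  V3 = 6.86·(cos(-76.2°) + j·sin(-76.2°)) = 1.636 - j6.662 V
Step 2 — Sum components: V_total = 10.46 - j22.45 V.
Step 3 — Convert to polar: |V_total| = 24.77 V, ∠V_total = -65.0°.

V_total = 24.77∠-65.0° V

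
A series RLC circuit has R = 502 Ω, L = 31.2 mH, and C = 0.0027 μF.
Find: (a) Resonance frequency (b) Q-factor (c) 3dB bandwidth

Step 1 — Resonance condition Im(Z)=0 gives ω₀ = 1/√(LC).
Step 2 — ω₀ = 1/√(0.0312·2.7e-09) = 1.09e+05 rad/s.
Step 3 — f₀ = ω₀/(2π) = 1.734e+04 Hz.
Step 4 — Series Q: Q = ω₀L/R = 1.09e+05·0.0312/502 = 6.772.
Step 5 — 3dB bandwidth: Δω = ω₀/Q = 1.609e+04 rad/s; BW = Δω/(2π) = 2561 Hz.

(a) f₀ = 1.734e+04 Hz  (b) Q = 6.772  (c) BW = 2561 Hz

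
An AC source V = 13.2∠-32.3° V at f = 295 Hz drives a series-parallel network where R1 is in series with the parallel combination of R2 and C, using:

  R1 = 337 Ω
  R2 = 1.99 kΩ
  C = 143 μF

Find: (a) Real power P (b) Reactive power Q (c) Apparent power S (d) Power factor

Step 1 — Angular frequency: ω = 2π·f = 2π·295 = 1854 rad/s.
Step 2 — Component impedances:
  R1: Z = R = 337 Ω
  R2: Z = R = 1990 Ω
  C: Z = 1/(jωC) = -j/(ω·C) = 0 - j3.773 Ω
Step 3 — Parallel branch: R2 || C = 1/(1/R2 + 1/C) = 0.007153 - j3.773 Ω.
Step 4 — Series with R1: Z_total = R1 + (R2 || C) = 337 - j3.773 Ω = 337∠-0.6° Ω.
Step 5 — Source phasor: V = 13.2∠-32.3° V = 11.16 - j7.053 V.
Step 6 — Current: I = V / Z = 0.03334 - j0.02056 A = 0.03917∠-31.7° A.
Step 7 — Complex power: S = V·I* = 0.517 - j0.005787 VA.
Step 8 — Real power: P = Re(S) = 0.517 W.
Step 9 — Reactive power: Q = Im(S) = -0.005787 VAR.
Step 10 — Apparent power: |S| = 0.517 VA.
Step 11 — Power factor: PF = P/|S| = 0.9999 (leading).

(a) P = 0.517 W  (b) Q = -0.005787 VAR  (c) S = 0.517 VA  (d) PF = 0.9999 (leading)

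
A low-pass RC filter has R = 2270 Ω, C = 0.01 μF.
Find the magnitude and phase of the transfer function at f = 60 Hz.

Step 1 — Angular frequency: ω = 2π·60 = 377 rad/s.
Step 2 — Transfer function: H(jω) = 1/(1 + jωRC).
Step 3 — Denominator: 1 + jωRC = 1 + j·377·2270·1e-08 = 1 + j0.008558.
Step 4 — H = 0.9999 - j0.008557.
Step 5 — Magnitude: |H| = 1 (-0.0 dB); phase: φ = -0.5°.

|H| = 1 (-0.0 dB), φ = -0.5°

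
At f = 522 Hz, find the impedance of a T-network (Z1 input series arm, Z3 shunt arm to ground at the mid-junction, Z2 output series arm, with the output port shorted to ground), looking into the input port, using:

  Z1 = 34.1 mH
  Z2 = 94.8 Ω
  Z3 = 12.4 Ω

Step 1 — Angular frequency: ω = 2π·f = 2π·522 = 3280 rad/s.
Step 2 — Component impedances:
  Z1: Z = jωL = j·3280·0.0341 = 0 + j111.8 Ω
  Z2: Z = R = 94.8 Ω
  Z3: Z = R = 12.4 Ω
Step 3 — With the output port shorted to ground, the output series arm Z2 runs from the junction to ground; the shunt arm Z3 also runs from the junction to ground. They appear in parallel: Z3 || Z2 = 10.97 Ω.
Step 4 — Series with input arm Z1: Z_in = Z1 + (Z3 || Z2) = 10.97 + j111.8 Ω = 112.4∠84.4° Ω.

Z = 10.97 + j111.8 Ω = 112.4∠84.4° Ω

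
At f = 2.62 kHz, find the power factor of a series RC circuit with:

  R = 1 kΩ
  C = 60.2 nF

Step 1 — Angular frequency: ω = 2π·f = 2π·2620 = 1.646e+04 rad/s.
Step 2 — Component impedances:
  R: Z = R = 1000 Ω
  C: Z = 1/(jωC) = -j/(ω·C) = 0 - j1009 Ω
Step 3 — Series combination: Z_total = R + C = 1000 - j1009 Ω = 1421∠-45.3° Ω.
Step 4 — Power factor: PF = cos(φ) = Re(Z)/|Z| = 1000/1420.6 = 0.7039.
Step 5 — Type: Im(Z) = -1009 ⇒ leading (phase φ = -45.3°).

PF = 0.7039 (leading, φ = -45.3°)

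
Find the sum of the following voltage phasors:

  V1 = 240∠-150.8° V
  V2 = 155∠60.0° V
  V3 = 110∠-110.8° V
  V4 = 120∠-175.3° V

Step 1 — Convert each phasor to rectangular form:
  V1 = 240·(cos(-150.8°) + j·sin(-150.8°)) = -209.5 - j117.1 V
  V2 = 155·(cos(60.0°) + j·sin(60.0°)) = 77.5 + j134.2 V
  V3 = 110·(cos(-110.8°) + j·sin(-110.8°)) = -39.06 - j102.8 V
  V4 = 120·(cos(-175.3°) + j·sin(-175.3°)) = -119.6 - j9.833 V
Step 2 — Sum components: V_total = -290.7 - j95.52 V.
Step 3 — Convert to polar: |V_total| = 306 V, ∠V_total = -161.8°.

V_total = 306∠-161.8° V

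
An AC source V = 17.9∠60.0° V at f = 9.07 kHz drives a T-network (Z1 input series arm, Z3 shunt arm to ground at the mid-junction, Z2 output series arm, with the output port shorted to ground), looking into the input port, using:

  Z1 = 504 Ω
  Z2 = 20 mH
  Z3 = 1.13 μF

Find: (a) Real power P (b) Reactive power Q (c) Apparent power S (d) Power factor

Step 1 — Angular frequency: ω = 2π·f = 2π·9070 = 5.699e+04 rad/s.
Step 2 — Component impedances:
  Z1: Z = R = 504 Ω
  Z2: Z = jωL = j·5.699e+04·0.02 = 0 + j1140 Ω
  Z3: Z = 1/(jωC) = -j/(ω·C) = 0 - j15.53 Ω
Step 3 — With the output port shorted to ground, the output series arm Z2 runs from the junction to ground; the shunt arm Z3 also runs from the junction to ground. They appear in parallel: Z3 || Z2 = 0 - j15.74 Ω.
Step 4 — Series with input arm Z1: Z_in = Z1 + (Z3 || Z2) = 504 - j15.74 Ω = 504.2∠-1.8° Ω.
Step 5 — Source phasor: V = 17.9∠60.0° V = 8.95 + j15.5 V.
Step 6 — Current: I = V / Z = 0.01678 + j0.03128 A = 0.0355∠61.8° A.
Step 7 — Complex power: S = V·I* = 0.6351 - j0.01984 VA.
Step 8 — Real power: P = Re(S) = 0.6351 W.
Step 9 — Reactive power: Q = Im(S) = -0.01984 VAR.
Step 10 — Apparent power: |S| = 0.6354 VA.
Step 11 — Power factor: PF = P/|S| = 0.9995 (leading).

(a) P = 0.6351 W  (b) Q = -0.01984 VAR  (c) S = 0.6354 VA  (d) PF = 0.9995 (leading)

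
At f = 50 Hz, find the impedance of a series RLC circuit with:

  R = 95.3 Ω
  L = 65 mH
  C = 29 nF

Step 1 — Angular frequency: ω = 2π·f = 2π·50 = 314.2 rad/s.
Step 2 — Component impedances:
  R: Z = R = 95.3 Ω
  L: Z = jωL = j·314.2·0.065 = 0 + j20.42 Ω
  C: Z = 1/(jωC) = -j/(ω·C) = 0 - j1.098e+05 Ω
Step 3 — Series combination: Z_total = R + L + C = 95.3 - j1.097e+05 Ω = 1.097e+05∠-90.0° Ω.

Z = 95.3 - j1.097e+05 Ω = 1.097e+05∠-90.0° Ω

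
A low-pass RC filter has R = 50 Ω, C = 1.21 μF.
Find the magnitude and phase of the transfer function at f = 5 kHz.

Step 1 — Angular frequency: ω = 2π·5000 = 3.142e+04 rad/s.
Step 2 — Transfer function: H(jω) = 1/(1 + jωRC).
Step 3 — Denominator: 1 + jωRC = 1 + j·3.142e+04·50·1.21e-06 = 1 + j1.901.
Step 4 — H = 0.2168 - j0.4121.
Step 5 — Magnitude: |H| = 0.4656 (-6.6 dB); phase: φ = -62.2°.

|H| = 0.4656 (-6.6 dB), φ = -62.2°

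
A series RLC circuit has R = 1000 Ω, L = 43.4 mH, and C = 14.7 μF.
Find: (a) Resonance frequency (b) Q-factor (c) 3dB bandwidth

Step 1 — Resonance condition Im(Z)=0 gives ω₀ = 1/√(LC).
Step 2 — ω₀ = 1/√(0.0434·1.47e-05) = 1252 rad/s.
Step 3 — f₀ = ω₀/(2π) = 199.3 Hz.
Step 4 — Series Q: Q = ω₀L/R = 1252·0.0434/1000 = 0.05434.
Step 5 — 3dB bandwidth: Δω = ω₀/Q = 2.304e+04 rad/s; BW = Δω/(2π) = 3667 Hz.

(a) f₀ = 199.3 Hz  (b) Q = 0.05434  (c) BW = 3667 Hz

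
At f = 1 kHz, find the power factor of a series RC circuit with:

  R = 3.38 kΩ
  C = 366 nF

Step 1 — Angular frequency: ω = 2π·f = 2π·1000 = 6283 rad/s.
Step 2 — Component impedances:
  R: Z = R = 3380 Ω
  C: Z = 1/(jωC) = -j/(ω·C) = 0 - j434.8 Ω
Step 3 — Series combination: Z_total = R + C = 3380 - j434.8 Ω = 3408∠-7.3° Ω.
Step 4 — Power factor: PF = cos(φ) = Re(Z)/|Z| = 3380/3408 = 0.9918.
Step 5 — Type: Im(Z) = -434.8 ⇒ leading (phase φ = -7.3°).

PF = 0.9918 (leading, φ = -7.3°)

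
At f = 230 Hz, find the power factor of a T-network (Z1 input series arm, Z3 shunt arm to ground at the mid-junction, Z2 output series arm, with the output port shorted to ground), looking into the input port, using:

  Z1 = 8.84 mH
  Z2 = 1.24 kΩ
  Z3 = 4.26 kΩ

Step 1 — Angular frequency: ω = 2π·f = 2π·230 = 1445 rad/s.
Step 2 — Component impedances:
  Z1: Z = jωL = j·1445·0.00884 = 0 + j12.77 Ω
  Z2: Z = R = 1240 Ω
  Z3: Z = R = 4260 Ω
Step 3 — With the output port shorted to ground, the output series arm Z2 runs from the junction to ground; the shunt arm Z3 also runs from the junction to ground. They appear in parallel: Z3 || Z2 = 960.4 Ω.
Step 4 — Series with input arm Z1: Z_in = Z1 + (Z3 || Z2) = 960.4 + j12.77 Ω = 960.5∠0.8° Ω.
Step 5 — Power factor: PF = cos(φ) = Re(Z)/|Z| = 960.4/960.5 = 0.9999.
Step 6 — Type: Im(Z) = 12.77 ⇒ lagging (phase φ = 0.8°).

PF = 0.9999 (lagging, φ = 0.8°)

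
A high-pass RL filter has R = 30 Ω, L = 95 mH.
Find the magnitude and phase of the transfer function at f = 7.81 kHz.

Step 1 — Angular frequency: ω = 2π·7810 = 4.907e+04 rad/s.
Step 2 — Transfer function: H(jω) = jωL/(R + jωL).
Step 3 — Numerator jωL = j·4662; denominator R + jωL = 30 + j4662.
Step 4 — H = 1 + j0.006435.
Step 5 — Magnitude: |H| = 1 (-0.0 dB); phase: φ = 0.4°.

|H| = 1 (-0.0 dB), φ = 0.4°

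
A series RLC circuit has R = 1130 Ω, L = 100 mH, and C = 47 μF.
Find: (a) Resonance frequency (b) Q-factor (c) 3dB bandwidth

Step 1 — Resonance: ω₀ = 1/√(LC) = 1/√(0.1·4.7e-05) = 461.3 rad/s.
Step 2 — f₀ = ω₀/(2π) = 73.41 Hz.
Step 3 — Series Q: Q = ω₀L/R = 461.3·0.1/1130 = 0.04082.
Step 4 — Bandwidth: Δω = ω₀/Q = 1.13e+04 rad/s; BW = Δω/(2π) = 1798 Hz.

(a) f₀ = 73.41 Hz  (b) Q = 0.04082  (c) BW = 1798 Hz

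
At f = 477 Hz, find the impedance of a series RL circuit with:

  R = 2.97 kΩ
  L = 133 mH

Step 1 — Angular frequency: ω = 2π·f = 2π·477 = 2997 rad/s.
Step 2 — Component impedances:
  R: Z = R = 2970 Ω
  L: Z = jωL = j·2997·0.133 = 0 + j398.6 Ω
Step 3 — Series combination: Z_total = R + L = 2970 + j398.6 Ω = 2997∠7.6° Ω.

Z = 2970 + j398.6 Ω = 2997∠7.6° Ω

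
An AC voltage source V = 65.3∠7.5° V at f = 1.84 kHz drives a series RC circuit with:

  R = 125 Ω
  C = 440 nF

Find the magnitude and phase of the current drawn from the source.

Step 1 — Angular frequency: ω = 2π·f = 2π·1840 = 1.156e+04 rad/s.
Step 2 — Component impedances:
  R: Z = R = 125 Ω
  C: Z = 1/(jωC) = -j/(ω·C) = 0 - j196.6 Ω
Step 3 — Series combination: Z_total = R + C = 125 - j196.6 Ω = 233∠-57.5° Ω.
Step 4 — Source phasor: V = 65.3∠7.5° V = 64.74 + j8.523 V.
Step 5 — Ohm's law: I = V / Z_total = (64.74 + j8.523) / (125 - j196.6) = 0.1182 + j0.2541 A.
Step 6 — Convert to polar: |I| = 0.2803 A, ∠I = 65.0°.

I = 0.2803∠65.0° A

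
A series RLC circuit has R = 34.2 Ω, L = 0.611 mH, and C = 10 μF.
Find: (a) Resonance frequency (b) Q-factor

Step 1 — Resonance condition Im(Z)=0 gives ω₀ = 1/√(LC).
Step 2 — ω₀ = 1/√(0.000611·1e-05) = 1.279e+04 rad/s.
Step 3 — f₀ = ω₀/(2π) = 2036 Hz.
Step 4 — Series Q: Q = ω₀L/R = 1.279e+04·0.000611/34.2 = 0.2286.

(a) f₀ = 2036 Hz  (b) Q = 0.2286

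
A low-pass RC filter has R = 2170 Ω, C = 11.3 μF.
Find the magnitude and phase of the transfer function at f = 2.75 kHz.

Step 1 — Angular frequency: ω = 2π·2750 = 1.728e+04 rad/s.
Step 2 — Transfer function: H(jω) = 1/(1 + jωRC).
Step 3 — Denominator: 1 + jωRC = 1 + j·1.728e+04·2170·1.13e-05 = 1 + j423.7.
Step 4 — H = 5.571e-06 - j0.00236.
Step 5 — Magnitude: |H| = 0.00236 (-52.5 dB); phase: φ = -89.9°.

|H| = 0.00236 (-52.5 dB), φ = -89.9°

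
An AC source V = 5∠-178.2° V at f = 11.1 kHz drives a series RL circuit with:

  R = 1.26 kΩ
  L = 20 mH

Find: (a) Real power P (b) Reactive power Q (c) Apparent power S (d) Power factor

Step 1 — Angular frequency: ω = 2π·f = 2π·1.11e+04 = 6.974e+04 rad/s.
Step 2 — Component impedances:
  R: Z = R = 1260 Ω
  L: Z = jωL = j·6.974e+04·0.02 = 0 + j1395 Ω
Step 3 — Series combination: Z_total = R + L = 1260 + j1395 Ω = 1880∠47.9° Ω.
Step 4 — Source phasor: V = 5∠-178.2° V = -4.998 - j0.1571 V.
Step 5 — Current: I = V / Z = -0.001844 + j0.001917 A = 0.00266∠133.9° A.
Step 6 — Complex power: S = V·I* = 0.008915 + j0.00987 VA.
Step 7 — Real power: P = Re(S) = 0.008915 W.
Step 8 — Reactive power: Q = Im(S) = 0.00987 VAR.
Step 9 — Apparent power: |S| = 0.0133 VA.
Step 10 — Power factor: PF = P/|S| = 0.6703 (lagging).

(a) P = 0.008915 W  (b) Q = 0.00987 VAR  (c) S = 0.0133 VA  (d) PF = 0.6703 (lagging)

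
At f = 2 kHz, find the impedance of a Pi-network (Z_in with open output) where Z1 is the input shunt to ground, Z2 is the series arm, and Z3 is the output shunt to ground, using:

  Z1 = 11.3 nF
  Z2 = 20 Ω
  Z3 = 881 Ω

Step 1 — Angular frequency: ω = 2π·f = 2π·2000 = 1.257e+04 rad/s.
Step 2 — Component impedances:
  Z1: Z = 1/(jωC) = -j/(ω·C) = 0 - j7042 Ω
  Z2: Z = R = 20 Ω
  Z3: Z = R = 881 Ω
Step 3 — With open output, the series arm Z2 and the output shunt Z3 appear in series to ground: Z2 + Z3 = 901 Ω.
Step 4 — Parallel with input shunt Z1: Z_in = Z1 || (Z2 + Z3) = 886.5 - j113.4 Ω = 893.7∠-7.3° Ω.

Z = 886.5 - j113.4 Ω = 893.7∠-7.3° Ω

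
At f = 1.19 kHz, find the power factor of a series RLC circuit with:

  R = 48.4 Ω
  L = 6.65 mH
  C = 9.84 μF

Step 1 — Angular frequency: ω = 2π·f = 2π·1190 = 7477 rad/s.
Step 2 — Component impedances:
  R: Z = R = 48.4 Ω
  L: Z = jωL = j·7477·0.00665 = 0 + j49.72 Ω
  C: Z = 1/(jωC) = -j/(ω·C) = 0 - j13.59 Ω
Step 3 — Series combination: Z_total = R + L + C = 48.4 + j36.13 Ω = 60.4∠36.7° Ω.
Step 4 — Power factor: PF = cos(φ) = Re(Z)/|Z| = 48.4/60.4 = 0.8013.
Step 5 — Type: Im(Z) = 36.13 ⇒ lagging (phase φ = 36.7°).

PF = 0.8013 (lagging, φ = 36.7°)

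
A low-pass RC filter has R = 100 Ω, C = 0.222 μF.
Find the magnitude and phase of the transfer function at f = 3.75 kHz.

Step 1 — Angular frequency: ω = 2π·3750 = 2.356e+04 rad/s.
Step 2 — Transfer function: H(jω) = 1/(1 + jωRC).
Step 3 — Denominator: 1 + jωRC = 1 + j·2.356e+04·100·2.22e-07 = 1 + j0.5231.
Step 4 — H = 0.7852 - j0.4107.
Step 5 — Magnitude: |H| = 0.8861 (-1.1 dB); phase: φ = -27.6°.

|H| = 0.8861 (-1.1 dB), φ = -27.6°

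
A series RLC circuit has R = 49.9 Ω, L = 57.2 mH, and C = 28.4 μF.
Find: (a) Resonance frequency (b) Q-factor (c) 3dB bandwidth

Step 1 — Resonance: ω₀ = 1/√(LC) = 1/√(0.0572·2.84e-05) = 784.6 rad/s.
Step 2 — f₀ = ω₀/(2π) = 124.9 Hz.
Step 3 — Series Q: Q = ω₀L/R = 784.6·0.0572/49.9 = 0.8994.
Step 4 — Bandwidth: Δω = ω₀/Q = 872.4 rad/s; BW = Δω/(2π) = 138.8 Hz.

(a) f₀ = 124.9 Hz  (b) Q = 0.8994  (c) BW = 138.8 Hz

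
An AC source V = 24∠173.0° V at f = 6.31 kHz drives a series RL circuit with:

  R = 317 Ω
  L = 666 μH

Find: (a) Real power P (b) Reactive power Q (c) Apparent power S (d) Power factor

Step 1 — Angular frequency: ω = 2π·f = 2π·6310 = 3.965e+04 rad/s.
Step 2 — Component impedances:
  R: Z = R = 317 Ω
  L: Z = jωL = j·3.965e+04·0.000666 = 0 + j26.4 Ω
Step 3 — Series combination: Z_total = R + L = 317 + j26.4 Ω = 318.1∠4.8° Ω.
Step 4 — Source phasor: V = 24∠173.0° V = -23.82 + j2.925 V.
Step 5 — Current: I = V / Z = -0.07386 + j0.01538 A = 0.07545∠168.2° A.
Step 6 — Complex power: S = V·I* = 1.805 + j0.1503 VA.
Step 7 — Real power: P = Re(S) = 1.805 W.
Step 8 — Reactive power: Q = Im(S) = 0.1503 VAR.
Step 9 — Apparent power: |S| = 1.811 VA.
Step 10 — Power factor: PF = P/|S| = 0.9965 (lagging).

(a) P = 1.805 W  (b) Q = 0.1503 VAR  (c) S = 1.811 VA  (d) PF = 0.9965 (lagging)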